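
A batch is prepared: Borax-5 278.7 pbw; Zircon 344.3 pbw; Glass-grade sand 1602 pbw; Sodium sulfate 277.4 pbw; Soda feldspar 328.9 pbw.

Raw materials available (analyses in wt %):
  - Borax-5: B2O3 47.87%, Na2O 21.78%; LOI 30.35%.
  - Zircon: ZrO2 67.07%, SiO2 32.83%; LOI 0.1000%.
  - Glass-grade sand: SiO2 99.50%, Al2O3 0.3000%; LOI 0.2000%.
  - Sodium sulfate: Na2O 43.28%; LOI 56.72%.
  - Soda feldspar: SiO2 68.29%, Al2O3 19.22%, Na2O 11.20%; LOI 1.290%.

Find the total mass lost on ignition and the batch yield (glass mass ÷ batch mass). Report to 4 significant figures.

In-progress results are shown, rounded to four significant digits, as written. Exact precision is carried end to end — every reported value takes a single rounding; the derived quantities, including yield, the five compositions, glass mass, the totals, LOI, are computed using the weight values at 2582 pbw of glass at full precision, as written in either problem or answer.
Each material's LOI contribution:
  Borax-5: 278.7 × 0.3035 = 84.59 pbw
  Zircon: 344.3 × 0.001000 = 0.3443 pbw
  Glass-grade sand: 1602 × 0.002000 = 3.204 pbw
  Sodium sulfate: 277.4 × 0.5672 = 157.3 pbw
  Soda feldspar: 328.9 × 0.01290 = 4.243 pbw
Total LOI = 249.7 pbw
Glass = batch − LOI = 2831 − 249.7 = 2582 pbw

LOI loss = 249.7 pbw; glass = 2582 pbw; yield = 91.18%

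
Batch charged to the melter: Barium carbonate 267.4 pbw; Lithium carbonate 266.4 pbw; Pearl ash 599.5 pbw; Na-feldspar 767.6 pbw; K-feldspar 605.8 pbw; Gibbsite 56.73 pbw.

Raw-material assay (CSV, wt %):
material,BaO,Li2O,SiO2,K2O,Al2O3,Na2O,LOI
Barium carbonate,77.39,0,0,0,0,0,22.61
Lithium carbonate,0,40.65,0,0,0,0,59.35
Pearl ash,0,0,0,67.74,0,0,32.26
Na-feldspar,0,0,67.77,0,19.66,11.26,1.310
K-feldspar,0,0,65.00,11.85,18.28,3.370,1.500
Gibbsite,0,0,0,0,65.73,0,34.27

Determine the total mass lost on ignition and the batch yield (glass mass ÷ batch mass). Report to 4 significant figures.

LOI loss = 450.6 pbw; glass = 2113 pbw; yield = 82.42%

The intermediate values are shown rounded to 4 significant figures within the worked lines. Full precision is maintained from start to finish. A single rounding produces every reported result; the derived quantities, which include LOI, totals, six oxide percentages, net glass mass, the yield, are recomputed in full float precision, as given in either problem or answer, from the batch weights per 2113 pbw of glass.
LOI of each material in turn:
  Barium carbonate: 267.4 × 0.2261 = 60.46 pbw
  Lithium carbonate: 266.4 × 0.5935 = 158.1 pbw
  Pearl ash: 599.5 × 0.3226 = 193.4 pbw
  Na-feldspar: 767.6 × 0.01310 = 10.06 pbw
  K-feldspar: 605.8 × 0.01500 = 9.087 pbw
  Gibbsite: 56.73 × 0.3427 = 19.44 pbw
Total LOI = 450.6 pbw
Glass = batch − LOI = 2563 − 450.6 = 2113 pbw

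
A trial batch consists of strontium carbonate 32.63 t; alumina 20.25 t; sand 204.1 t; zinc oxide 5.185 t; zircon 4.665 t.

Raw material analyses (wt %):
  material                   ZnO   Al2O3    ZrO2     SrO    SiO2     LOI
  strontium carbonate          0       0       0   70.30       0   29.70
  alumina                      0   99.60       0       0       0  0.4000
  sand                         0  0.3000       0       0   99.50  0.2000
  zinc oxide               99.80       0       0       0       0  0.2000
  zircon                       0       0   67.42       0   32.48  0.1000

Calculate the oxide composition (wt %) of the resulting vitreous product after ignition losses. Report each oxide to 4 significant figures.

Glass mass = 256.6 t (batch 266.8 − LOI 10.20).
Composition: ZnO 2.016%, Al2O3 8.098%, ZrO2 1.226%, SrO 8.938%, SiO2 79.72%

The whole derivation holds exact precision throughout — intermediates appear rounded to four significant digits on the page; exactly one rounding lands on each reported figure. The derived quantities (five oxide percentages, net glass mass, yield, totals, LOI) are re-derived at full precision from the batch weights at 256.6 t of glass, precisely as stated by the question or the answer.
Oxide masses out of the charge:
  ZnO: 5.185·0.9980 = 5.175 t
  Al2O3: 20.25·0.9960 + 204.1·0.003000 = 20.78 t
  ZrO2: 4.665·0.6742 = 3.145 t
  SrO: 32.63·0.7030 = 22.94 t
  SiO2: 204.1·0.9950 + 4.665·0.3248 = 204.6 t
LOI: 32.63·0.2970 + 20.25·0.004000 + 204.1·0.002000 + 5.185·0.002000 + 4.665·0.001000 = 10.20 t
Net of LOI, the glass mass = 266.8 − 10.20 = 256.6 t (the oxide masses sum to this)
percent share: oxide ÷ glass, ×100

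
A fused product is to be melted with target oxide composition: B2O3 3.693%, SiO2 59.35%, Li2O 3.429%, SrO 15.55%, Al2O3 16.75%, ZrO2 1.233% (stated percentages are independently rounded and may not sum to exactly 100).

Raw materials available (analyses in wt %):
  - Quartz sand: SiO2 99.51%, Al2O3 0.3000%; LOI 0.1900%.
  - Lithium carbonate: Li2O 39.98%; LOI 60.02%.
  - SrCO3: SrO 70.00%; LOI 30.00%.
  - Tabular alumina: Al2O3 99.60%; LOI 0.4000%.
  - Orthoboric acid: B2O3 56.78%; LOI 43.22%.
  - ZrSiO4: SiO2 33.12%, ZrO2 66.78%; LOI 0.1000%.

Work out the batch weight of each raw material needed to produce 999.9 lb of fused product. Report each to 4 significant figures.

All arithmetic keeps exact precision at every stage; in-progress results are rounded to four significant digits when displayed — every reported result takes exactly one rounding — the derived quantities (totals, six oxide percentages, ignition loss, glass mass, yield) are carried using the weight values for 999.9 lb of glass at full precision, as given in the question or the answer.
Per-oxide target masses for 999.9 lb fused product:
  B2O3: 3.693% × 999.9 = 36.93 lb
  SiO2: 59.35% × 999.9 = 593.4 lb
  Li2O: 3.429% × 999.9 = 34.29 lb
  SrO: 15.55% × 999.9 = 155.5 lb
  Al2O3: 16.75% × 999.9 = 167.5 lb
  ZrO2: 1.233% × 999.9 = 12.33 lb
Balance tally, oxide-wise, working from each reported weight, against the basis in use (target by target, the sums agree once rounding is allowed for):
  B2O3: 65.03·0.5678 = 36.92 lb (target 36.93 lb)
  SiO2: 590.2·0.9951 + 18.46·0.3312 = 593.4 lb (target 593.4 lb)
  Li2O: 85.76·0.3998 = 34.29 lb (target 34.29 lb)
  SrO: 222.1·0.7000 = 155.5 lb (target 155.5 lb)
  Al2O3: 590.2·0.003000 + 166.4·0.9960 = 167.5 lb (target 167.5 lb)
  ZrO2: 18.46·0.6678 = 12.33 lb (target 12.33 lb)
Auditing the glass mass value: whole batch net of LOI = 999.9 lb (the Σ of target masses is 999.9 lb; the stated basis being 999.9 lb — deltas are rounding alone).
Total batch = Σ batch = 1148 lb; Σ batch·LOI gives LOI loss = 148.0 lb; as yield: glass ÷ batch → 87.11%.

Batch per 999.9 lb fused product:
  Quartz sand: 590.2 lb
  Lithium carbonate: 85.76 lb
  SrCO3: 222.1 lb
  Tabular alumina: 166.4 lb
  Orthoboric acid: 65.03 lb
  ZrSiO4: 18.46 lb
Total batch = 1148 lb; LOI loss = 148.0 lb; yield = 87.11%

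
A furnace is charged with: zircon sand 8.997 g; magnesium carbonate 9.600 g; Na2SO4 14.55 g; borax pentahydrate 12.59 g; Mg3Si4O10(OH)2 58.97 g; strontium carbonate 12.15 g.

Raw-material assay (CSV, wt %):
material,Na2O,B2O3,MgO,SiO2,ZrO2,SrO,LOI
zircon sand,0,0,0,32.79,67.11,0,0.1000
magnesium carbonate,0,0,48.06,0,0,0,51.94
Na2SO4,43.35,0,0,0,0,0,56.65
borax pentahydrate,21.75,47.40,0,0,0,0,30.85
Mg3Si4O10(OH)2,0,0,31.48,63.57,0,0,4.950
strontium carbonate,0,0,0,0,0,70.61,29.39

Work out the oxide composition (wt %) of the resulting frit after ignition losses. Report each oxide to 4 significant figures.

Glass mass = 93.25 g (batch 116.9 − LOI 23.61).
Composition: Na2O 9.701%, B2O3 6.400%, MgO 24.86%, SiO2 43.37%, ZrO2 6.475%, SrO 9.201%

All arithmetic carries exact precision through the solve; working values are displayed (rounded to 4 significant digits) in the working — a single rounding yields every reported value — all derived quantities, which include net glass mass, totals, six oxide percentages, the yield, ignition loss, are rebuilt in exact precision, as written in the problem or answer text, from the batch weights at 93.25 g of glass.
Per-oxide mass from batch:
  Na2O: 14.55·0.4335 + 12.59·0.2175 = 9.046 g
  B2O3: 12.59·0.4740 = 5.968 g
  MgO: 9.600·0.4806 + 58.97·0.3148 = 23.18 g
  SiO2: 8.997·0.3279 + 58.97·0.6357 = 40.44 g
  ZrO2: 8.997·0.6711 = 6.038 g
  SrO: 12.15·0.7061 = 8.579 g
LOI: 8.997·0.001000 + 9.600·0.5194 + 14.55·0.5665 + 12.59·0.3085 + 58.97·0.04950 + 12.15·0.2939 = 23.61 g
The glass mass, total less LOI, = 116.9 − 23.61 = 93.25 g (= Σ oxide masses)
oxide / glass × 100 gives the wt %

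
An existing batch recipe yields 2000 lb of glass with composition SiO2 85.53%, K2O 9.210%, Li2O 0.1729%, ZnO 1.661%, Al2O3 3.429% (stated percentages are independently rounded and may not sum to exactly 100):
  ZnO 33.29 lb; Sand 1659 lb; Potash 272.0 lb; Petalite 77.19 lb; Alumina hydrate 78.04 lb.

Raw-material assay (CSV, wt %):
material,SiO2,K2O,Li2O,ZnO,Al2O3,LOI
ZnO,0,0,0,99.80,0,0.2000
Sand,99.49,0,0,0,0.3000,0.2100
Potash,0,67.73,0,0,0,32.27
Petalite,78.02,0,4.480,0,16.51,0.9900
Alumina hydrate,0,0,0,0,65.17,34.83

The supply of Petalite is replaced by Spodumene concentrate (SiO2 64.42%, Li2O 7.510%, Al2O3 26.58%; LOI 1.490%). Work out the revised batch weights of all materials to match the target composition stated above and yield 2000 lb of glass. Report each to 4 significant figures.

Revised batch per 2000 lb glass:
  ZnO: 33.29 lb
  Sand: 1690 lb
  Potash: 272.0 lb
  Spodumene concentrate: 46.05 lb
  Alumina hydrate: 78.68 lb
Total batch = 2120 lb; LOI loss = 119.5 lb

Values along the way appear with 4-significant-figure rounding on the page; every computation keeps exact precision end to end; every reported result receives exactly one rounding — all derived quantities are computed in exact precision (the yield, LOI, the totals, the five compositions, net glass mass) from the batch weights at 2000 lb of glass, exactly as shown in the problem or answer text.
The oxide mass targets at 2000 lb glass:
  SiO2: 85.53% × 2000 = 1711 lb
  K2O: 9.210% × 2000 = 184.2 lb
  Li2O: 0.1729% × 2000 = 3.458 lb
  ZnO: 1.661% × 2000 = 33.22 lb
  Al2O3: 3.429% × 2000 = 68.58 lb
Sums-versus-targets review working from each reported weight, against the basis in use (target by target, the sums agree inside rounding margins):
  SiO2: 1690·0.9949 + 46.05·0.6442 = 1711 lb (target 1711 lb)
  K2O: 272.0·0.6773 = 184.2 lb (target 184.2 lb)
  Li2O: 46.05·0.07510 = 3.458 lb (target 3.458 lb)
  ZnO: 33.29·0.9980 = 33.22 lb (target 33.22 lb)
  Al2O3: 1690·0.003000 + 46.05·0.2658 + 78.68·0.6517 = 68.59 lb (target 68.58 lb)
Glass mass check: the batch minus its LOI: 2001 lb (the targets, summed, come to 2000 lb; with the basis standing at 2000 lb — deltas are rounding alone).
Batch grand total — Σ batch = 2120 lb; the LOI term Σ batch·LOI equals 119.5 lb; as yield: glass ÷ batch → 94.36%.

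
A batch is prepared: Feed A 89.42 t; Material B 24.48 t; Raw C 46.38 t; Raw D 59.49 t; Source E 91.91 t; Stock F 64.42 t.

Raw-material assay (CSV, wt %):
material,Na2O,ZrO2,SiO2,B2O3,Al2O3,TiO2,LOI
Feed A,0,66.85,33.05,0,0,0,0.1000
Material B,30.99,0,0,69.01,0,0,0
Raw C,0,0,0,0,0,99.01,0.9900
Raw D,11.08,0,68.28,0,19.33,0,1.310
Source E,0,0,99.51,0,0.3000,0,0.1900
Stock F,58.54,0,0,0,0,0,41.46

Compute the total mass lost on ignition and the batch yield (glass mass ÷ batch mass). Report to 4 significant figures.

LOI loss = 28.21 t; glass = 347.9 t; yield = 92.50%

All arithmetic runs at full float precision through the solve; working values are shown, rounded to 4 significant digits, on the page; each reported number is rounded only once; all derived quantities (net glass mass, the totals, ignition loss, the yield, six oxide percentages) are recomputed from the batch weights at 347.9 t of glass at exact precision, as written in either problem or answer.
Ignition loss by material:
  Feed A: 89.42 × 0.001000 = 0.08942 t
  Material B: 24.48 × 0 = 0 t
  Raw C: 46.38 × 0.009900 = 0.4592 t
  Raw D: 59.49 × 0.01310 = 0.7793 t
  Source E: 91.91 × 0.001900 = 0.1746 t
  Stock F: 64.42 × 0.4146 = 26.71 t
Total LOI = 28.21 t
Glass = batch − LOI = 376.1 − 28.21 = 347.9 t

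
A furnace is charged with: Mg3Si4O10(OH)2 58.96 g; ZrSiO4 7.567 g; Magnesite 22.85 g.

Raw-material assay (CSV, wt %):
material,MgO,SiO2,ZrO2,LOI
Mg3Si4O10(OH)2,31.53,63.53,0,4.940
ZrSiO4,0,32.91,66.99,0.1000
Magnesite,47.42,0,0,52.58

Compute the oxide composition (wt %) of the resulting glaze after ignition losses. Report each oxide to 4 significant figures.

Glass mass = 74.44 g (batch 89.38 − LOI 14.93).
Composition: MgO 39.53%, SiO2 53.66%, ZrO2 6.809%

Full float precision is held in every operation. Working values are shown rounded to four significant digits in the printout; exactly one rounding goes into every reported value; derived quantities, which include yield, three oxide percentages, net glass mass, ignition loss, totals, are rebuilt at full precision, exactly as printed in the question or the answer, from the batch weights on 74.44 g of glass.
Per-oxide mass from batch:
  MgO: 58.96·0.3153 + 22.85·0.4742 = 29.43 g
  SiO2: 58.96·0.6353 + 7.567·0.3291 = 39.95 g
  ZrO2: 7.567·0.6699 = 5.069 g
LOI: 58.96·0.04940 + 7.567·0.001000 + 22.85·0.5258 = 14.93 g
Resulting glass, batch − LOI: 89.38 − 14.93 = 74.44 g (= the summed oxide contributions)
each oxide over glass, ×100, is wt %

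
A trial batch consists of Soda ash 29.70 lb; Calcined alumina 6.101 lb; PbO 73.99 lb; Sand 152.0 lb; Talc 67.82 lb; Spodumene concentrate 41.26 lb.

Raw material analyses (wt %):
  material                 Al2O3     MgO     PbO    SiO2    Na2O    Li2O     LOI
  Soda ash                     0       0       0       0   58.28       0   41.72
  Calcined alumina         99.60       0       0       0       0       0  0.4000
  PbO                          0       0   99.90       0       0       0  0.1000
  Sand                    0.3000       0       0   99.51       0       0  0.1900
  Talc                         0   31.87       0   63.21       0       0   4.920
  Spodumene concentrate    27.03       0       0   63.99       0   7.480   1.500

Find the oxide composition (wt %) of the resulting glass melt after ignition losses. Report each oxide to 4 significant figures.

Glass mass = 354.1 lb (batch 370.9 − LOI 16.73).
Composition: Al2O3 4.994%, MgO 6.103%, PbO 20.87%, SiO2 62.27%, Na2O 4.888%, Li2O 0.8715%

Mid-chain values are rounded to 4 significant digits when quoted; the working math maintains full float precision all the way through; every reported number sees exactly one rounding. Derived quantities, including six oxide percentages, ignition loss, yield, the totals, glass mass, are computed from the weighed amounts per 354.1 lb of glass in exact precision, as given in the problem or answer text.
Oxide masses out of the charge:
  Al2O3: 6.101·0.9960 + 152.0·0.003000 + 41.26·0.2703 = 17.69 lb
  MgO: 67.82·0.3187 = 21.61 lb
  PbO: 73.99·0.9990 = 73.92 lb
  SiO2: 152.0·0.9951 + 67.82·0.6321 + 41.26·0.6399 = 220.5 lb
  Na2O: 29.70·0.5828 = 17.31 lb
  Li2O: 41.26·0.07480 = 3.086 lb
LOI: 29.70·0.4172 + 6.101·0.004000 + 73.99·0.001000 + 152.0·0.001900 + 67.82·0.04920 + 41.26·0.01500 = 16.73 lb
Resulting glass, batch − LOI: 370.9 − 16.73 = 354.1 lb (consistent with Σ oxide mass)
wt %: oxide over glass, times 100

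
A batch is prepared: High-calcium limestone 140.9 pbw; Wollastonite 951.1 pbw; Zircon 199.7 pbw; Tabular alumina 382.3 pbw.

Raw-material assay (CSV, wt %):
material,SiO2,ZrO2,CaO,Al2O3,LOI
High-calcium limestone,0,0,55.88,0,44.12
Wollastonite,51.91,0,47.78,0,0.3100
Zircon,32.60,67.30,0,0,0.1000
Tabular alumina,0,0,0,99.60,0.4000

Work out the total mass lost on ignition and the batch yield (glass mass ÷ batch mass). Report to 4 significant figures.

LOI loss = 66.84 pbw; glass = 1607 pbw; yield = 96.01%

Every computation holds exact precision from first step to last. Working values appear rounded off to 4 significant figures alongside each step. Exactly one rounding lands on every reported result. All derived quantities, which include yield, the totals, ignition loss, four oxide percentages, glass mass, are recomputed in full precision, as written in the problem or the answer, starting from the weights per 1607 pbw of glass.
Material-by-material LOI:
  High-calcium limestone: 140.9 × 0.4412 = 62.17 pbw
  Wollastonite: 951.1 × 0.003100 = 2.948 pbw
  Zircon: 199.7 × 0.001000 = 0.1997 pbw
  Tabular alumina: 382.3 × 0.004000 = 1.529 pbw
Total LOI = 66.84 pbw
Glass = batch − LOI = 1674 − 66.84 = 1607 pbw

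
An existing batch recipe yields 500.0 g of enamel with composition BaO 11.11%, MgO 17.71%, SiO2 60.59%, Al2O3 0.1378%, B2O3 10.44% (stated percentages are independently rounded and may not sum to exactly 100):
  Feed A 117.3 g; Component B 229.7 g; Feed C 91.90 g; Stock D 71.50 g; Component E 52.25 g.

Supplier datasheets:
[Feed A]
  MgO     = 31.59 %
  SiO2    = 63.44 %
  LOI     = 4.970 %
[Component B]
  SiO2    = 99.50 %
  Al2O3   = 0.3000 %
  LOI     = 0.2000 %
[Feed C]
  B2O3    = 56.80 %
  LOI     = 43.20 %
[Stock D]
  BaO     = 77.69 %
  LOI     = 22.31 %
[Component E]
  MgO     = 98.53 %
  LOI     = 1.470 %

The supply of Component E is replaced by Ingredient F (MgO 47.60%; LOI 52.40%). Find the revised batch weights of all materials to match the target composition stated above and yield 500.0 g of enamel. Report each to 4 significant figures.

Revised batch per 500.0 g enamel:
  Feed A: 117.3 g
  Component B: 229.7 g
  Feed C: 91.90 g
  Stock D: 71.50 g
  Ingredient F: 108.2 g
Total batch = 618.6 g; LOI loss = 118.6 g

The working math runs at full precision at each step — in-progress results appear, rounded to four significant figures, on the page. A single rounding produces each reported result; all derived quantities are computed in full float precision (the yield, the five compositions, totals, ignition loss, net glass mass) starting from the weights per 500.0 g of glass, as they appear in problem or answer.
Per-oxide target masses for 500.0 g enamel:
  BaO: 11.11% × 500.0 = 55.55 g
  MgO: 17.71% × 500.0 = 88.55 g
  SiO2: 60.59% × 500.0 = 303.0 g
  Al2O3: 0.1378% × 500.0 = 0.6890 g
  B2O3: 10.44% × 500.0 = 52.20 g
Sums-versus-targets review applying the batch weights above, against the basis in use (sum by sum, the targets are met exact up to rounding of places):
  BaO: 71.50·0.7769 = 55.55 g (target 55.55 g)
  MgO: 117.3·0.3159 + 108.2·0.4760 = 88.56 g (target 88.55 g)
  SiO2: 117.3·0.6344 + 229.7·0.9950 = 303.0 g (target 303.0 g)
  Al2O3: 229.7·0.003000 = 0.6891 g (target 0.6890 g)
  B2O3: 91.90·0.5680 = 52.20 g (target 52.20 g)
Glass-mass sanity pass: batch Σ − ignition loss = 500.0 g (summing oxide targets gives 499.9 g; stated basis 500.0 g — gaps are rounding artifacts).
Total batch = Σ batch = 618.6 g; Σ batch·LOI gives LOI loss = 118.6 g; yield, glass over the total, = 80.82%.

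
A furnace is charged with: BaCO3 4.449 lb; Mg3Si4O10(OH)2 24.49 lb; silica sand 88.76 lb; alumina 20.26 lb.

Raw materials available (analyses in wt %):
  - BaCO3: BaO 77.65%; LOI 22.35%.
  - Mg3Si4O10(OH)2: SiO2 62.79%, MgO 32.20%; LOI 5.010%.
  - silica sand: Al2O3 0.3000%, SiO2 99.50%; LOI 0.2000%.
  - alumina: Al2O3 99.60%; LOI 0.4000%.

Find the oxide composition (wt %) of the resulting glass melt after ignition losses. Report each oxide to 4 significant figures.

The whole derivation maintains exact precision through every step; mid-chain values are displayed with 4-significant-digit rounding when written out. A single rounding finalizes every reported number — derived quantities, including LOI, the four compositions, totals, glass mass, yield, are recomputed using the weight values at 135.5 lb of glass in full precision, precisely as stated by the question or the answer.
Delivered oxide masses:
  Al2O3: 88.76·0.003000 + 20.26·0.9960 = 20.45 lb
  BaO: 4.449·0.7765 = 3.455 lb
  SiO2: 24.49·0.6279 + 88.76·0.9950 = 103.7 lb
  MgO: 24.49·0.3220 = 7.886 lb
LOI: 4.449·0.2235 + 24.49·0.05010 + 88.76·0.002000 + 20.26·0.004000 = 2.480 lb
Resulting glass, batch − LOI: 138.0 − 2.480 = 135.5 lb (equal to the oxide-mass sum)
wt % = oxide mass / glass mass × 100

Glass mass = 135.5 lb (batch 138.0 − LOI 2.480).
Composition: Al2O3 15.09%, BaO 2.550%, SiO2 76.54%, MgO 5.821%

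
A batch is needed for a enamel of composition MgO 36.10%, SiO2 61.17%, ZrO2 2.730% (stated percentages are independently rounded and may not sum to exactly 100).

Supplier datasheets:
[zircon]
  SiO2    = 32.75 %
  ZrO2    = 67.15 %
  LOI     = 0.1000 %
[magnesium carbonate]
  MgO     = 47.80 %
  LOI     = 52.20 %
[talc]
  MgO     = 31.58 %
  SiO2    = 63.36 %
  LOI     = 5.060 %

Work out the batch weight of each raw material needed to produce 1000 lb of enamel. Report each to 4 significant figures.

Batch per 1000 lb enamel:
  zircon: 40.66 lb
  magnesium carbonate: 131.3 lb
  talc: 944.4 lb
Total batch = 1116 lb; LOI loss = 116.4 lb; yield = 89.58%

Values along the way are printed (rounded to 4 significant figures) across the worked steps — the whole derivation runs at full precision from start to finish — each reported value is rounded once only. Derived quantities (glass mass, ignition loss, the three compositions, totals, the yield) are computed at exact precision from the batch weights on 1000 lb of glass, precisely as stated by the question or the answer.
Oxide-by-oxide targets in 1000 lb enamel:
  MgO: 36.10% × 1000 = 361.0 lb
  SiO2: 61.17% × 1000 = 611.7 lb
  ZrO2: 2.730% × 1000 = 27.30 lb
Sums-versus-targets review using the reported weights, under the basis named above (each sum matches its target mass modulo rounding of the values):
  MgO: 131.3·0.4780 + 944.4·0.3158 = 361.0 lb (target 361.0 lb)
  SiO2: 40.66·0.3275 + 944.4·0.6336 = 611.7 lb (target 611.7 lb)
  ZrO2: 40.66·0.6715 = 27.30 lb (target 27.30 lb)
Consistency of the glass mass: Σ batch − LOI loss = 1000 lb (the Σ of target masses is 1000 lb; basis as stated: 1000 lb — a pure rounding effect).
Summing the batch: Σ batch = 1116 lb; LOI loss = Σ batch·LOI = 116.4 lb; glass ÷ batch gives a yield of 89.58%.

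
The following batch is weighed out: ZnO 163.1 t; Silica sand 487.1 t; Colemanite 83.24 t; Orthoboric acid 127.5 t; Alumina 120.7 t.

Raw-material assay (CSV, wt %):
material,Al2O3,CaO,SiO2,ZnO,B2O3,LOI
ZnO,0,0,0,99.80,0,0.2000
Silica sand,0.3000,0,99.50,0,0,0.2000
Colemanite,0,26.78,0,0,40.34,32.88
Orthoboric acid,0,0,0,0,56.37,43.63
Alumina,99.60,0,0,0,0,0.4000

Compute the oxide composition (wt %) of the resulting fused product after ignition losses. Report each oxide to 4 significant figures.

Glass mass = 896.9 t (batch 981.6 − LOI 84.78).
Composition: Al2O3 13.57%, CaO 2.486%, SiO2 54.04%, ZnO 18.15%, B2O3 11.76%

Rounding to four significant digits governs each intermediate as shown. All internal work holds full precision end to end — a single rounding completes every reported figure; all derived quantities are re-derived from the batch weights per 896.9 t of glass at full float precision (net glass mass, the totals, LOI, the five compositions, yield) exactly as printed in question or answer.
Per-oxide mass from batch:
  Al2O3: 487.1·0.003000 + 120.7·0.9960 = 121.7 t
  CaO: 83.24·0.2678 = 22.29 t
  SiO2: 487.1·0.9950 = 484.7 t
  ZnO: 163.1·0.9980 = 162.8 t
  B2O3: 83.24·0.4034 + 127.5·0.5637 = 105.5 t
LOI: 163.1·0.002000 + 487.1·0.002000 + 83.24·0.3288 + 127.5·0.4363 + 120.7·0.004000 = 84.78 t
batch − LOI leaves glass = 981.6 − 84.78 = 896.9 t (= the summed oxide contributions)
percent share: oxide ÷ glass, ×100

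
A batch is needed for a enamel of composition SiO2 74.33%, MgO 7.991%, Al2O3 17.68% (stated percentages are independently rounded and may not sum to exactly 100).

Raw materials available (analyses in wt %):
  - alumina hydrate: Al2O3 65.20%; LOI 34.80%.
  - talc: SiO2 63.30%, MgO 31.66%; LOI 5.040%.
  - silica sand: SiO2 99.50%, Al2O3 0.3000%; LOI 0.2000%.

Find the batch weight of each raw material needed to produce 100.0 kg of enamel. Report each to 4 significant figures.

Each numeric step runs at exact precision through every step; mid-chain values appear (rounded to four significant digits) alongside each step. Exactly one rounding lands on each reported figure; the derived quantities (yield, three oxide percentages, the totals, LOI, glass mass) are computed from the batch weights per 100.0 kg of glass at exact precision, exactly as shown in the problem or the answer.
Per-oxide target masses for 100.0 kg enamel:
  SiO2: 74.33% × 100.0 = 74.33 kg
  MgO: 7.991% × 100.0 = 7.991 kg
  Al2O3: 17.68% × 100.0 = 17.68 kg
A balance pass over the oxides, per the reported batch figures, at the basis given (each sum matches its target mass modulo rounding of the values):
  SiO2: 25.24·0.6330 + 58.65·0.9950 = 74.33 kg (target 74.33 kg)
  MgO: 25.24·0.3166 = 7.991 kg (target 7.991 kg)
  Al2O3: 26.85·0.6520 + 58.65·0.003000 = 17.68 kg (target 17.68 kg)
Auditing the glass mass value: batch Σ − ignition loss = 100.0 kg (per-oxide target masses sum to 100.0 kg; against the stated basis, 100.0 kg — any gap is answer rounding).
Summing the batch: Σ batch = 110.7 kg; Σ batch·LOI gives LOI loss = 10.73 kg; glass ÷ batch gives a yield of 90.31%.

Batch per 100.0 kg enamel:
  alumina hydrate: 26.85 kg
  talc: 25.24 kg
  silica sand: 58.65 kg
Total batch = 110.7 kg; LOI loss = 10.73 kg; yield = 90.31%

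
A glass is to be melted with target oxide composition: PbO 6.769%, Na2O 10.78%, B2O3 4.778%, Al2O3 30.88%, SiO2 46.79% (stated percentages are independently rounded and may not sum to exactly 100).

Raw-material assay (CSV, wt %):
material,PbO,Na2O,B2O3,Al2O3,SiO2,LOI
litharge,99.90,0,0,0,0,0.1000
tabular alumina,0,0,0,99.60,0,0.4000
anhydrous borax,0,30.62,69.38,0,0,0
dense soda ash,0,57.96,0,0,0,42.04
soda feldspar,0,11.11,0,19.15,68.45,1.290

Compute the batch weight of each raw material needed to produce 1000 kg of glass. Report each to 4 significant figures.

Batch per 1000 kg glass:
  litharge: 67.76 kg
  tabular alumina: 178.6 kg
  anhydrous borax: 68.87 kg
  dense soda ash: 18.58 kg
  soda feldspar: 683.6 kg
Total batch = 1017 kg; LOI loss = 17.41 kg; yield = 98.29%

The working math runs at exact precision at every stage. Working values are printed (rounded to four significant figures) across the worked steps. Exactly one rounding lands on every reported result — all derived quantities, including five oxide percentages, the yield, LOI, totals, glass mass, are re-derived from the batch weights per 1000 kg of glass at full precision, as they appear in the problem or answer text.
The oxide mass targets at 1000 kg glass:
  PbO: 6.769% × 1000 = 67.69 kg
  Na2O: 10.78% × 1000 = 107.8 kg
  B2O3: 4.778% × 1000 = 47.78 kg
  Al2O3: 30.88% × 1000 = 308.8 kg
  SiO2: 46.79% × 1000 = 467.9 kg
Mass-balance tally per oxide from the weights as reported, versus the basis set out (every target is met by its sum net of answer rounding effects):
  PbO: 67.76·0.9990 = 67.69 kg (target 67.69 kg)
  Na2O: 68.87·0.3062 + 18.58·0.5796 + 683.6·0.1111 = 107.8 kg (target 107.8 kg)
  B2O3: 68.87·0.6938 = 47.78 kg (target 47.78 kg)
  Al2O3: 178.6·0.9960 + 683.6·0.1915 = 308.8 kg (target 308.8 kg)
  SiO2: 683.6·0.6845 = 467.9 kg (target 467.9 kg)
Glass-mass sanity pass: whole batch net of LOI = 1000 kg (targets for the oxides total 1000 kg; with the basis standing at 1000 kg — gaps are rounding artifacts).
Whole-batch sum: Σ batch = 1017 kg; loss to ignition Σ batch·LOI = 17.41 kg; glass ÷ batch gives a yield of 98.29%.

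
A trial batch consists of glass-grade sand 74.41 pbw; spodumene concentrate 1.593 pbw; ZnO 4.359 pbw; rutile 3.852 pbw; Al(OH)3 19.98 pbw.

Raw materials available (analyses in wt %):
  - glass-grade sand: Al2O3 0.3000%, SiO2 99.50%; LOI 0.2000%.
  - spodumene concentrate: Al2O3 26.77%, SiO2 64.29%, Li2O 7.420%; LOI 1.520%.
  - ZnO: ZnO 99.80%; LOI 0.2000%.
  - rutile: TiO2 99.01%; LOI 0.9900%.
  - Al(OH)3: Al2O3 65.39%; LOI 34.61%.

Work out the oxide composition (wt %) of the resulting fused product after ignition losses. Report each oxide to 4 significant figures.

Glass mass = 97.06 pbw (batch 104.2 − LOI 7.135).
Composition: Al2O3 14.13%, SiO2 77.34%, TiO2 3.929%, Li2O 0.1218%, ZnO 4.482%

Working values are printed, rounded to 4 significant digits, as written; all arithmetic carries exact precision from start to finish; each reported value undergoes a single rounding. All derived quantities (totals, glass mass, five oxide percentages, yield, ignition loss) are re-derived starting from the weights on 97.06 pbw of glass at exact precision as set out in problem or answer.
Oxide-by-oxide delivered mass:
  Al2O3: 74.41·0.003000 + 1.593·0.2677 + 19.98·0.6539 = 13.71 pbw
  SiO2: 74.41·0.9950 + 1.593·0.6429 = 75.06 pbw
  TiO2: 3.852·0.9901 = 3.814 pbw
  Li2O: 1.593·0.07420 = 0.1182 pbw
  ZnO: 4.359·0.9980 = 4.350 pbw
LOI: 74.41·0.002000 + 1.593·0.01520 + 4.359·0.002000 + 3.852·0.009900 + 19.98·0.3461 = 7.135 pbw
Glass mass = batch − LOI = 104.2 − 7.135 = 97.06 pbw (= the summed oxide contributions)
each wt % is 100 × oxide ÷ glass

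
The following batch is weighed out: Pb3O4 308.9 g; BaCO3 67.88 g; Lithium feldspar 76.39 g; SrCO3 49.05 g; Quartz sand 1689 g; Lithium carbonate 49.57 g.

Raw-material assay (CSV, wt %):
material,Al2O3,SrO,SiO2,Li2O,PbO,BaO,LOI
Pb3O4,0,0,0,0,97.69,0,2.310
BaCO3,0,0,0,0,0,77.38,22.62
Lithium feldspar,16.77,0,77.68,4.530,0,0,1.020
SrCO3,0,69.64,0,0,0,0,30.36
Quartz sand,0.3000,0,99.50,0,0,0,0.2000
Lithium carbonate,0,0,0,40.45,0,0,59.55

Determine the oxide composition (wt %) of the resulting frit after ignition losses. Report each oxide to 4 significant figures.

The intermediate values are displayed rounded to 4 significant figures on the page — the whole derivation maintains full float precision in all steps — each reported figure is rounded exactly once — all derived quantities are computed in exact precision (ignition loss, totals, the six compositions, the yield, net glass mass) starting from the weights per 2170 g of glass, exactly as shown in the question or the answer.
Delivered oxide masses:
  Al2O3: 76.39·0.1677 + 1689·0.003000 = 17.88 g
  SrO: 49.05·0.6964 = 34.16 g
  SiO2: 76.39·0.7768 + 1689·0.9950 = 1740 g
  Li2O: 76.39·0.04530 + 49.57·0.4045 = 23.51 g
  PbO: 308.9·0.9769 = 301.8 g
  BaO: 67.88·0.7738 = 52.53 g
LOI: 308.9·0.02310 + 67.88·0.2262 + 76.39·0.01020 + 49.05·0.3036 + 1689·0.002000 + 49.57·0.5955 = 71.06 g
Glass = total batch minus LOI = 2241 − 71.06 = 2170 g (equal to the oxide-mass sum)
wt % = oxide mass / glass mass × 100

Glass mass = 2170 g (batch 2241 − LOI 71.06).
Composition: Al2O3 0.8240%, SrO 1.574%, SiO2 80.19%, Li2O 1.084%, PbO 13.91%, BaO 2.421%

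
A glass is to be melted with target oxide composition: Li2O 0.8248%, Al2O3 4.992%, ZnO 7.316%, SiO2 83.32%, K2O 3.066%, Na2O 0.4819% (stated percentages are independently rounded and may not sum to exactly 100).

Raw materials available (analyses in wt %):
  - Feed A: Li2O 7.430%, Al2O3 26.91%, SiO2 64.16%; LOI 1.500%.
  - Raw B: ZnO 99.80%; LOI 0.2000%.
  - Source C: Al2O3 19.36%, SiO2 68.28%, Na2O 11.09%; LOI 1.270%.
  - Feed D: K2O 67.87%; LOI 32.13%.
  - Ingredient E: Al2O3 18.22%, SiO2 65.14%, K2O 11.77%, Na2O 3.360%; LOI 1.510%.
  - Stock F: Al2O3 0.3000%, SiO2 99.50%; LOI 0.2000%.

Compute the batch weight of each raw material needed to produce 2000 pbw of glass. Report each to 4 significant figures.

Batch per 2000 pbw glass:
  Feed A: 222.0 pbw
  Raw B: 146.6 pbw
  Source C: 40.16 pbw
  Feed D: 63.59 pbw
  Ingredient E: 154.3 pbw
  Stock F: 1403 pbw
Total batch = 2030 pbw; LOI loss = 29.70 pbw; yield = 98.54%

In-progress results appear, with 4-significant-figure rounding, at each printed step; full float precision is kept at each step. Each reported number carries a single rounding — all derived quantities are carried using the weight values on 2000 pbw of glass at full float precision (glass mass, six oxide percentages, the totals, LOI, the yield), exactly as printed in question or answer.
The oxide mass targets at 2000 pbw glass:
  Li2O: 0.8248% × 2000 = 16.50 pbw
  Al2O3: 4.992% × 2000 = 99.84 pbw
  ZnO: 7.316% × 2000 = 146.3 pbw
  SiO2: 83.32% × 2000 = 1666 pbw
  K2O: 3.066% × 2000 = 61.32 pbw
  Na2O: 0.4819% × 2000 = 9.638 pbw
Sums-versus-targets review given the weights on record, relative to the basis at hand (every target is met by its sum modulo rounding of the values):
  Li2O: 222.0·0.07430 = 16.49 pbw (target 16.50 pbw)
  Al2O3: 222.0·0.2691 + 40.16·0.1936 + 154.3·0.1822 + 1403·0.003000 = 99.84 pbw (target 99.84 pbw)
  ZnO: 146.6·0.9980 = 146.3 pbw (target 146.3 pbw)
  SiO2: 222.0·0.6416 + 40.16·0.6828 + 154.3·0.6514 + 1403·0.9950 = 1666 pbw (target 1666 pbw)
  K2O: 63.59·0.6787 + 154.3·0.1177 = 61.32 pbw (target 61.32 pbw)
  Na2O: 40.16·0.1109 + 154.3·0.03360 = 9.638 pbw (target 9.638 pbw)
The glass-mass cross-check: total batch − LOI = 2000 pbw (targets for the oxides total 2000 pbw; versus the stated basis of 2000 pbw — gaps are rounding artifacts).
Whole-batch sum: Σ batch = 2030 pbw; LOI removed, Σ of batch·LOI: 29.70 pbw; as yield: glass ÷ batch → 98.54%.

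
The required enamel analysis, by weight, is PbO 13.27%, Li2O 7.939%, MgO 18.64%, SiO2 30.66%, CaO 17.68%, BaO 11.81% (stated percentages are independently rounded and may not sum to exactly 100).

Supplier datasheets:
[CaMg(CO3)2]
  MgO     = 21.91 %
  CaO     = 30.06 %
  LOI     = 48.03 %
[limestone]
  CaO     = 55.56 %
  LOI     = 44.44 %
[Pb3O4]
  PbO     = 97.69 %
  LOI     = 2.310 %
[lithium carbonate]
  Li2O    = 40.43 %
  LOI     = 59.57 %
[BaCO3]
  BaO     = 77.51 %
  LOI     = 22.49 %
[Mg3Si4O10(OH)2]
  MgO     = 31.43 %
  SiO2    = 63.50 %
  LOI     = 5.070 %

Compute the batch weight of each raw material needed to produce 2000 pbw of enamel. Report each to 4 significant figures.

Batch per 2000 pbw enamel:
  CaMg(CO3)2: 316.2 pbw
  limestone: 465.3 pbw
  Pb3O4: 271.7 pbw
  lithium carbonate: 392.7 pbw
  BaCO3: 304.7 pbw
  Mg3Si4O10(OH)2: 965.7 pbw
Total batch = 2716 pbw; LOI loss = 716.3 pbw; yield = 73.63%

The intermediate values are shown rounded to four significant figures alongside each step. All arithmetic runs at full precision in all steps — every reported number is rounded just once — derived quantities, which include totals, the six compositions, yield, ignition loss, glass mass, are carried at full precision, as given in problem or answer, using the weight values per 2000 pbw of glass.
The oxide mass targets at 2000 pbw enamel:
  PbO: 13.27% × 2000 = 265.4 pbw
  Li2O: 7.939% × 2000 = 158.8 pbw
  MgO: 18.64% × 2000 = 372.8 pbw
  SiO2: 30.66% × 2000 = 613.2 pbw
  CaO: 17.68% × 2000 = 353.6 pbw
  BaO: 11.81% × 2000 = 236.2 pbw
Checking each oxide sum on the weights just shown, under the basis named above (sum by sum, the targets are met once rounding is allowed for):
  PbO: 271.7·0.9769 = 265.4 pbw (target 265.4 pbw)
  Li2O: 392.7·0.4043 = 158.8 pbw (target 158.8 pbw)
  MgO: 316.2·0.2191 + 965.7·0.3143 = 372.8 pbw (target 372.8 pbw)
  SiO2: 965.7·0.6350 = 613.2 pbw (target 613.2 pbw)
  CaO: 316.2·0.3006 + 465.3·0.5556 = 353.6 pbw (target 353.6 pbw)
  BaO: 304.7·0.7751 = 236.2 pbw (target 236.2 pbw)
Glass-mass bookkeeping: batch Σ − ignition loss = 2000 pbw (the targets, summed, come to 2000 pbw; against the stated basis, 2000 pbw — any gap is answer rounding).
Adding the batch up: Σ batch = 2716 pbw; loss to ignition Σ batch·LOI = 716.3 pbw; yield, glass over the total, = 73.63%.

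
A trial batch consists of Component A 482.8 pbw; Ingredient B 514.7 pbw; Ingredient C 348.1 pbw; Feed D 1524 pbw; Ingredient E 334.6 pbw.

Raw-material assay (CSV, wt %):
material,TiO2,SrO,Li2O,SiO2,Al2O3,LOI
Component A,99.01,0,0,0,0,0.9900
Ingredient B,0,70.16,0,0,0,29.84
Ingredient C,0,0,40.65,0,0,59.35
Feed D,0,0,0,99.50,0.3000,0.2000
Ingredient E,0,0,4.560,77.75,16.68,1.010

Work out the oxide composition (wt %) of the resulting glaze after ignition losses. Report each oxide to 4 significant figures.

Glass mass = 2833 pbw (batch 3204 − LOI 371.4).
Composition: TiO2 16.87%, SrO 12.75%, Li2O 5.534%, SiO2 62.71%, Al2O3 2.132%

Each numeric step holds full float precision at every stage. Mid-chain values appear, rounded to 4 significant digits, between the steps — a single rounding produces each reported number — the derived quantities, which include net glass mass, five oxide percentages, ignition loss, yield, the totals, are rebuilt in full precision, as written in the problem or the answer, using the weight values on 2833 pbw of glass.
Oxide-by-oxide delivered mass:
  TiO2: 482.8·0.9901 = 478.0 pbw
  SrO: 514.7·0.7016 = 361.1 pbw
  Li2O: 348.1·0.4065 + 334.6·0.04560 = 156.8 pbw
  SiO2: 1524·0.9950 + 334.6·0.7775 = 1777 pbw
  Al2O3: 1524·0.003000 + 334.6·0.1668 = 60.38 pbw
LOI: 482.8·0.009900 + 514.7·0.2984 + 348.1·0.5935 + 1524·0.002000 + 334.6·0.01010 = 371.4 pbw
Glass = total batch minus LOI = 3204 − 371.4 = 2833 pbw (equal to the oxide-mass sum)
wt %: oxide over glass, times 100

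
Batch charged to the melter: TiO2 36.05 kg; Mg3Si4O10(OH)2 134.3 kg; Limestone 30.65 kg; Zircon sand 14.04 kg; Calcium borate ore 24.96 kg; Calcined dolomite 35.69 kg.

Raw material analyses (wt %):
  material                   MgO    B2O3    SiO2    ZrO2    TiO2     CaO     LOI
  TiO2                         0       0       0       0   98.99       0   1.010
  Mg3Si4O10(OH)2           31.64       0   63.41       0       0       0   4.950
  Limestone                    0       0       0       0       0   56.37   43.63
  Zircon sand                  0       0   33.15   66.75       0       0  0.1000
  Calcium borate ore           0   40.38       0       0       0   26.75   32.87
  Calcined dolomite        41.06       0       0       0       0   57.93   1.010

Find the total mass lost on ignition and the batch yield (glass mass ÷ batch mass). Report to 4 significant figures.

LOI loss = 28.96 kg; glass = 246.7 kg; yield = 89.49%

All internal work maintains full float precision in every operation. Values along the way are displayed with 4-significant-digit rounding at each printed step; every reported value includes exactly one rounding. Derived quantities (the yield, the totals, net glass mass, the six compositions, ignition loss) are rebuilt from the batch weights on 246.7 kg of glass in exact precision exactly as shown in the problem or the answer.
Each material's LOI contribution:
  TiO2: 36.05 × 0.01010 = 0.3641 kg
  Mg3Si4O10(OH)2: 134.3 × 0.04950 = 6.648 kg
  Limestone: 30.65 × 0.4363 = 13.37 kg
  Zircon sand: 14.04 × 0.001000 = 0.01404 kg
  Calcium borate ore: 24.96 × 0.3287 = 8.204 kg
  Calcined dolomite: 35.69 × 0.01010 = 0.3605 kg
Total LOI = 28.96 kg
Glass = batch − LOI = 275.7 − 28.96 = 246.7 kg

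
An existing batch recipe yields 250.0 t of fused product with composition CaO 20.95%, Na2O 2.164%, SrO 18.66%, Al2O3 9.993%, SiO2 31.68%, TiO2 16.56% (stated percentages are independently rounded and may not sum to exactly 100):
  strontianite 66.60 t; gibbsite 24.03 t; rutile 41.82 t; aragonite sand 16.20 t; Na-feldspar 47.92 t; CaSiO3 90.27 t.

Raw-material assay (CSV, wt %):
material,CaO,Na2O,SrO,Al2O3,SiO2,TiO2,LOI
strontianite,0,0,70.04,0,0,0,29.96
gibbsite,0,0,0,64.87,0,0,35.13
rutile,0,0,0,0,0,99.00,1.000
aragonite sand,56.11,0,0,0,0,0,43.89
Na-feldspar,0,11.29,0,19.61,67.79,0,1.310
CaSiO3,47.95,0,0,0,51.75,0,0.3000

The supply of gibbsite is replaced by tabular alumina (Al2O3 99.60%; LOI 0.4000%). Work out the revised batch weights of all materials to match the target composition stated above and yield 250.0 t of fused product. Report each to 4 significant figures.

Revised batch per 250.0 t fused product:
  strontianite: 66.60 t
  tabular alumina: 15.65 t
  rutile: 41.82 t
  aragonite sand: 16.20 t
  Na-feldspar: 47.92 t
  CaSiO3: 90.27 t
Total batch = 278.5 t; LOI loss = 28.44 t

In-progress results are printed (rounded to four significant figures) alongside each step; all internal work maintains full float precision at each step. Every reported figure is rounded a single time — the derived quantities (totals, ignition loss, glass mass, yield, the six compositions) are computed starting from the weights for 250.0 t of glass at full precision, as they appear in the problem or answer text.
Oxide mass targets, per 250.0 t fused product:
  CaO: 20.95% × 250.0 = 52.38 t
  Na2O: 2.164% × 250.0 = 5.410 t
  SrO: 18.66% × 250.0 = 46.65 t
  Al2O3: 9.993% × 250.0 = 24.98 t
  SiO2: 31.68% × 250.0 = 79.20 t
  TiO2: 16.56% × 250.0 = 41.40 t
Oxide-by-oxide audit with the batch weights as given, versus the basis set out (target by target, the sums agree net of answer rounding effects):
  CaO: 16.20·0.5611 + 90.27·0.4795 = 52.37 t (target 52.38 t)
  Na2O: 47.92·0.1129 = 5.410 t (target 5.410 t)
  SrO: 66.60·0.7004 = 46.65 t (target 46.65 t)
  Al2O3: 15.65·0.9960 + 47.92·0.1961 = 24.98 t (target 24.98 t)
  SiO2: 47.92·0.6779 + 90.27·0.5175 = 79.20 t (target 79.20 t)
  TiO2: 41.82·0.9900 = 41.40 t (target 41.40 t)
Mass balance on the glass: total batch − LOI = 250.0 t (per-oxide target masses sum to 250.0 t; basis as stated: 250.0 t — a pure rounding effect).
Whole-batch sum: Σ batch = 278.5 t; Σ batch·LOI gives LOI loss = 28.44 t; the yield ratio, glass ÷ batch: 89.79%.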